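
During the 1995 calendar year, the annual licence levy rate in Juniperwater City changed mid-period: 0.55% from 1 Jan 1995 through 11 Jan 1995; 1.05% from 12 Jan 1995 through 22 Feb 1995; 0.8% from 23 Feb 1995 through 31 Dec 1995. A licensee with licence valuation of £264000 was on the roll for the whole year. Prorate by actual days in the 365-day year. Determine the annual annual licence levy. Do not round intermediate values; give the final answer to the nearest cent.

1 Jan – 11 Jan 1995: 11 days at 0.55% → £264000 × 0.55% × 11/365 = £43.7589
12 Jan – 22 Feb 1995: 42 days at 1.05% → £264000 × 1.05% × 42/365 = £318.9699
23 Feb – 31 Dec 1995: 312 days at 0.8% → £264000 × 0.8% × 312/365 = £1805.3260
Total = £2168.0548

£2168.05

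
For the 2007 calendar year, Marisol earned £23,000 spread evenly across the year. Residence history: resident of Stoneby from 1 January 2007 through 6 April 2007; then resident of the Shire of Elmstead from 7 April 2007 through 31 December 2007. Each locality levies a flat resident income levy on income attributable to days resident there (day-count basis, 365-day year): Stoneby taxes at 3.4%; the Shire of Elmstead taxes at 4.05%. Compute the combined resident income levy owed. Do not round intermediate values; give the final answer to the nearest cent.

Stoneby, 1 January – 6 April 2007: 96 days → £23,000 × 3.4% × 96/365 = £205.6767
The Shire of Elmstead, 7 April – 31 December 2007: 269 days → £23,000 × 4.05% × 269/365 = £686.5027
Total = £892.1795

£892.18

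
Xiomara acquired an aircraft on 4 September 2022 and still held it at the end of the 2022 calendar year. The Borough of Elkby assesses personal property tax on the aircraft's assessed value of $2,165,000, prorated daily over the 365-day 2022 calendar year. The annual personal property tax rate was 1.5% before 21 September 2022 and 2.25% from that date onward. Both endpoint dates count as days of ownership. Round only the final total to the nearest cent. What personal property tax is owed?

$15,125.34

4 September – 20 September 2022: 17 days at 1.5% → $2,165,000 × 1.5% × 17/365 = $1,512.5342
21 September – 31 December 2022: 102 days at 2.25% → $2,165,000 × 2.25% × 102/365 = $13,612.8082
Total = $15,125.3425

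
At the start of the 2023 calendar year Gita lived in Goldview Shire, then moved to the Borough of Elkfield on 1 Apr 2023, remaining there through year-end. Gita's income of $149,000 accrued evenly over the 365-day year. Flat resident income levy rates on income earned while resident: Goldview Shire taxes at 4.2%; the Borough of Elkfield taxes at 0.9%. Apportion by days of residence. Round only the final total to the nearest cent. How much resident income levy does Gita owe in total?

Goldview Shire, 1 Jan – 31 Mar 2023: 90 days → $149,000 × 4.2% × 90/365 = $1,543.0685
The Borough of Elkfield, 1 Apr – 31 Dec 2023: 275 days → $149,000 × 0.9% × 275/365 = $1,010.3425
Total = $2,553.4110

$2,553.41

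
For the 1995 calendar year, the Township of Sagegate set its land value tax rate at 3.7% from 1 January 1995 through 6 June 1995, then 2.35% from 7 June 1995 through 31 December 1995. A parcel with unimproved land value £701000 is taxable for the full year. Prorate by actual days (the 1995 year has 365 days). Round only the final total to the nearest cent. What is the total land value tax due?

£20544.10

1 January – 6 June 1995: 157 days at 3.7% → £701000 × 3.7% × 157/365 = £11156.4630
7 June – 31 December 1995: 208 days at 2.35% → £701000 × 2.35% × 208/365 = £9387.6384
Total = £20544.1014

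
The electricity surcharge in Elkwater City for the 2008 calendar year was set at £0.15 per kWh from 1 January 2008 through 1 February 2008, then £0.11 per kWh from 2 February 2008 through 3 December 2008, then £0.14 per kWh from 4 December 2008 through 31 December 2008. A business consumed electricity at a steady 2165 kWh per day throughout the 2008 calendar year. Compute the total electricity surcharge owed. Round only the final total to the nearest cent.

1 January – 1 February 2008: 32 days × 2165 kWh/day = 69,280 kWh at £0.15/kWh → £10,392.00
2 February – 3 December 2008: 306 days × 2165 kWh/day = 662,490 kWh at £0.11/kWh → £72,873.90
4 December – 31 December 2008: 28 days × 2165 kWh/day = 60,620 kWh at £0.14/kWh → £8,486.80

£91,752.70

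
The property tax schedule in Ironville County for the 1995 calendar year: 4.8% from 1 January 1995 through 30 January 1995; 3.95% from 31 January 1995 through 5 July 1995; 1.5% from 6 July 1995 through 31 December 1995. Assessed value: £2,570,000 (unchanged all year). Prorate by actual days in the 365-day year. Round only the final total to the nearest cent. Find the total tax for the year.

£72,431.75

1 January – 30 January 1995: 30 days at 4.8% → £2,570,000 × 4.8% × 30/365 = £10,139.1781
31 January – 5 July 1995: 156 days at 3.95% → £2,570,000 × 3.95% × 156/365 = £43,387.2329
6 July – 31 December 1995: 179 days at 1.5% → £2,570,000 × 1.5% × 179/365 = £18,905.3425
Total = £72,431.7534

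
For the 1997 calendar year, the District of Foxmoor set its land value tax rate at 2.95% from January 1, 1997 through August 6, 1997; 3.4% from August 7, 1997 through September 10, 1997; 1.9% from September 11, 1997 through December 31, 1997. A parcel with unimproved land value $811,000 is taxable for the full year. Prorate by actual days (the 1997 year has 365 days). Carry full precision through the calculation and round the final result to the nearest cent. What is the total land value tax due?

$21,661.48

January 1 – August 6, 1997: 218 days at 2.95% → $811,000 × 2.95% × 218/365 = $14,289.1534
August 7 – September 10, 1997: 35 days at 3.4% → $811,000 × 3.4% × 35/365 = $2,644.0822
September 11 – December 31, 1997: 112 days at 1.9% → $811,000 × 1.9% × 112/365 = $4,728.2411
Total = $21,661.4767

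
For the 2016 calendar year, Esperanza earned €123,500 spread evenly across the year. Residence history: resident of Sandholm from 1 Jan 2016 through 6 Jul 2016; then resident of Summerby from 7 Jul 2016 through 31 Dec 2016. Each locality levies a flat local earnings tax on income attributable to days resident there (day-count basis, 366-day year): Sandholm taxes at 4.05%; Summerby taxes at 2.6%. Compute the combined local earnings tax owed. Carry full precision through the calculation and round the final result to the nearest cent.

Sandholm, 1 Jan – 6 Jul 2016: 188 days → €123,500 × 4.05% × 188/366 = €2,569.2049
Summerby, 7 Jul – 31 Dec 2016: 178 days → €123,500 × 2.6% × 178/366 = €1,561.6339
Total = €4,130.8388

€4,130.84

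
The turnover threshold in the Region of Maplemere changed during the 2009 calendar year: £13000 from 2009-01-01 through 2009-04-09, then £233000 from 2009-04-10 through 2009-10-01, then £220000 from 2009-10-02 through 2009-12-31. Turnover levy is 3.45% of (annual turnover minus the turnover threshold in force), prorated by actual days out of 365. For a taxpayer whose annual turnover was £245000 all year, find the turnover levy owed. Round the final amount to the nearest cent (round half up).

£2584.48

2009-01-01 to 2009-04-09: 99 days, exemption £13000 → (£245000 − £13000) × 3.45% × 99/365 = £2170.9479
2009-04-10 to 2009-10-01: 175 days, exemption £233000 → (£245000 − £233000) × 3.45% × 175/365 = £198.4932
2009-10-02 to 2009-12-31: 91 days, exemption £220000 → (£245000 − £220000) × 3.45% × 91/365 = £215.0342
Total = £2584.4753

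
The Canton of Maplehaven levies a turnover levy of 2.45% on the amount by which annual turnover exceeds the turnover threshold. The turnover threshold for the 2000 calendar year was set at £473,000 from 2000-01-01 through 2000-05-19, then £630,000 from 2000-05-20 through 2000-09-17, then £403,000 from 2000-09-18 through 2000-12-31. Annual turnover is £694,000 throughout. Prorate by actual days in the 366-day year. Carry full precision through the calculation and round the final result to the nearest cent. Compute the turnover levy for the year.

2000-01-01 to 2000-05-19: 140 days, exemption £473,000 → (£694,000 − £473,000) × 2.45% × 140/366 = £2,071.1202
2000-05-20 to 2000-09-17: 121 days, exemption £630,000 → (£694,000 − £630,000) × 2.45% × 121/366 = £518.3825
2000-09-18 to 2000-12-31: 105 days, exemption £403,000 → (£694,000 − £403,000) × 2.45% × 105/366 = £2,045.3484
Total = £4,634.8511

£4,634.85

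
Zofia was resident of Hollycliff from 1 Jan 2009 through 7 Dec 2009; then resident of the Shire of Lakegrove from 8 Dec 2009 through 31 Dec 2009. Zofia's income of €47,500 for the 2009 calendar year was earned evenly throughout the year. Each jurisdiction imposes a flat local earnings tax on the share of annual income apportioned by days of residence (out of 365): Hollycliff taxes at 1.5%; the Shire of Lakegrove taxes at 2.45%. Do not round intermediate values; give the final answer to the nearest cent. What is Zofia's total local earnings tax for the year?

€742.17

Hollycliff, 1 Jan – 7 Dec 2009: 341 days → €47,500 × 1.5% × 341/365 = €665.6507
The Shire of Lakegrove, 8 Dec – 31 Dec 2009: 24 days → €47,500 × 2.45% × 24/365 = €76.5205
Total = €742.1712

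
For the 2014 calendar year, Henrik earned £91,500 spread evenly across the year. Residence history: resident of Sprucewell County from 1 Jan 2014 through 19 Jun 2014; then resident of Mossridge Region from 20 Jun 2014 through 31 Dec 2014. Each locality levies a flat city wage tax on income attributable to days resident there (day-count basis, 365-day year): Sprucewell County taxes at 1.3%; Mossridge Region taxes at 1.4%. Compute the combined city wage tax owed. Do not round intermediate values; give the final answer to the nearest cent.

£1,238.38

Sprucewell County, 1 Jan – 19 Jun 2014: 170 days → £91,500 × 1.3% × 170/365 = £554.0137
Mossridge Region, 20 Jun – 31 Dec 2014: 195 days → £91,500 × 1.4% × 195/365 = £684.3699
Total = £1,238.3836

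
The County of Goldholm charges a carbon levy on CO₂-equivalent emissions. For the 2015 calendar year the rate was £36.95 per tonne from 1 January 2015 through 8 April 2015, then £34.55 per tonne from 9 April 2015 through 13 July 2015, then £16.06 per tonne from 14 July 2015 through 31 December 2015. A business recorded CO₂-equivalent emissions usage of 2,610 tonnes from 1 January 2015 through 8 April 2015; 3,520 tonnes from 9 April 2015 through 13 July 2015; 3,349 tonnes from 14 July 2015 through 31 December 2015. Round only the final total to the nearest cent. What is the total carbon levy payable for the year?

1 January – 8 April 2015: 2,610 tonnes at £36.95/tonne → £96439.50
9 April – 13 July 2015: 3,520 tonnes at £34.55/tonne → £121616.00
14 July – 31 December 2015: 3,349 tonnes at £16.06/tonne → £53784.94

£271840.44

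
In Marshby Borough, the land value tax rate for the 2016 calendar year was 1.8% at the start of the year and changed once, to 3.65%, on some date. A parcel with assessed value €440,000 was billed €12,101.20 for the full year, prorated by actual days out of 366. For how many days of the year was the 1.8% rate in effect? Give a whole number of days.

Let d = days at the first rate; then 366 − d days at the second rate.
€440,000 × [1.8%·d + 3.65%·(366−d)] / 366 = €12,101.20
Solving gives d = 178, so the new rate took effect on June 27, 2016.

178 days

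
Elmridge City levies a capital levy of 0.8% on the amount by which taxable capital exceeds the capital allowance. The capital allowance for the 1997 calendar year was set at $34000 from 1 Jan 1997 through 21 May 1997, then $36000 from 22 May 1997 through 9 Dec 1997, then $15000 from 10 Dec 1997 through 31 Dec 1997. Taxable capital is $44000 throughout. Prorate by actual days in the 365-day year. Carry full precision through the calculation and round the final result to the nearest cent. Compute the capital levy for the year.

1 Jan – 21 May 1997: 141 days, exemption $34000 → ($44000 − $34000) × 0.8% × 141/365 = $30.9041
22 May – 9 Dec 1997: 202 days, exemption $36000 → ($44000 − $36000) × 0.8% × 202/365 = $35.4192
10 Dec – 31 Dec 1997: 22 days, exemption $15000 → ($44000 − $15000) × 0.8% × 22/365 = $13.9836
Total = $80.3068

$80.31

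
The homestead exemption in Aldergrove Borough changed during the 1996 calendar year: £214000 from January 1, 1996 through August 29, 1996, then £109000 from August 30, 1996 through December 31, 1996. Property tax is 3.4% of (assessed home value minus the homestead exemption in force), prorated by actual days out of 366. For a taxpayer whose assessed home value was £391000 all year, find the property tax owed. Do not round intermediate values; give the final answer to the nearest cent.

£7227.51

January 1 – August 29, 1996: 242 days, exemption £214000 → (£391000 − £214000) × 3.4% × 242/366 = £3979.1148
August 30 – December 31, 1996: 124 days, exemption £109000 → (£391000 − £109000) × 3.4% × 124/366 = £3248.3934
Total = £7227.5082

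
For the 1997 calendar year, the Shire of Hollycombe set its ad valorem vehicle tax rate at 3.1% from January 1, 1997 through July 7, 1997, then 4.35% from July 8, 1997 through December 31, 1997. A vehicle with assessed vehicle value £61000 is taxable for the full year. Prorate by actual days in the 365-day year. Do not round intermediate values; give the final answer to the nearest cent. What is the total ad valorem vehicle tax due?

January 1 – July 7, 1997: 188 days at 3.1% → £61000 × 3.1% × 188/365 = £973.9945
July 8 – December 31, 1997: 177 days at 4.35% → £61000 × 4.35% × 177/365 = £1286.7658
Total = £2260.7603

£2260.76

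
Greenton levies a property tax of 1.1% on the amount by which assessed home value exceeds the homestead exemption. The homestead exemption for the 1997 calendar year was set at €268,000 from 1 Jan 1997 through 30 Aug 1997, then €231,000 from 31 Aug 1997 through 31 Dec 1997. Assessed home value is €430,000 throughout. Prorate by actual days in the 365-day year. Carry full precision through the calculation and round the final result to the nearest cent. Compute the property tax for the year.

1 Jan – 30 Aug 1997: 242 days, exemption €268,000 → (€430,000 − €268,000) × 1.1% × 242/365 = €1,181.4904
31 Aug – 31 Dec 1997: 123 days, exemption €231,000 → (€430,000 − €231,000) × 1.1% × 123/365 = €737.6630
Total = €1,919.1534

€1,919.15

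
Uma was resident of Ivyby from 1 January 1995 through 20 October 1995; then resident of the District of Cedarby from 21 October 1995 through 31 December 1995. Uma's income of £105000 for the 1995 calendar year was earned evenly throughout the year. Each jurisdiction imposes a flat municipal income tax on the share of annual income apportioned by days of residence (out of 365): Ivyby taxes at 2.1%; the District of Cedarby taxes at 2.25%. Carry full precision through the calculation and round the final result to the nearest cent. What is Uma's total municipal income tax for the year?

£2236.07

Ivyby, 1 January – 20 October 1995: 293 days → £105000 × 2.1% × 293/365 = £1770.0411
The District of Cedarby, 21 October – 31 December 1995: 72 days → £105000 × 2.25% × 72/365 = £466.0274
Total = £2236.0685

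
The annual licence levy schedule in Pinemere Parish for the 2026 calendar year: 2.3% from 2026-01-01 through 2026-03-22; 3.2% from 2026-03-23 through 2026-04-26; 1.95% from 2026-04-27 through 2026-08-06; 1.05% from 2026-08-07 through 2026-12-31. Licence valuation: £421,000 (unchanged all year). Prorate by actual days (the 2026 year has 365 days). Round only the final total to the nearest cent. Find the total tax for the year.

2026-01-01 to 2026-03-22: 81 days at 2.3% → £421,000 × 2.3% × 81/365 = £2,148.8301
2026-03-23 to 2026-04-26: 35 days at 3.2% → £421,000 × 3.2% × 35/365 = £1,291.8356
2026-04-27 to 2026-08-06: 102 days at 1.95% → £421,000 × 1.95% × 102/365 = £2,294.1616
2026-08-07 to 2026-12-31: 147 days at 1.05% → £421,000 × 1.05% × 147/365 = £1,780.3110
Total = £7,515.1384

£7,515.14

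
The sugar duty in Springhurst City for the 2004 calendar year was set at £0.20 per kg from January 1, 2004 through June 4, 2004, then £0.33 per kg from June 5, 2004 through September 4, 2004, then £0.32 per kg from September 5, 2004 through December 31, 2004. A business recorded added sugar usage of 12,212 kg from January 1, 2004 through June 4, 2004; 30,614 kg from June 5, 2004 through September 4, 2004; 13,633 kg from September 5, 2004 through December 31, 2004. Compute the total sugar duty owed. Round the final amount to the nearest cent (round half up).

January 1 – June 4, 2004: 12,212 kg at £0.20/kg → £2,442.40
June 5 – September 4, 2004: 30,614 kg at £0.33/kg → £10,102.62
September 5 – December 31, 2004: 13,633 kg at £0.32/kg → £4,362.56

£16,907.58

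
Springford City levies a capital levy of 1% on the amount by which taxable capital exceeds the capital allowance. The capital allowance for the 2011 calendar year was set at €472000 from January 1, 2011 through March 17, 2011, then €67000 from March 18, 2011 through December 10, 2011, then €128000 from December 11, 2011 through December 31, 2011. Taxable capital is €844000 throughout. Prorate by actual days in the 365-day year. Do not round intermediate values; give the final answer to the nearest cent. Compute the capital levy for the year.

€6891.62

January 1 – March 17, 2011: 76 days, exemption €472000 → (€844000 − €472000) × 1% × 76/365 = €774.5753
March 18 – December 10, 2011: 268 days, exemption €67000 → (€844000 − €67000) × 1% × 268/365 = €5705.0959
December 11 – December 31, 2011: 21 days, exemption €128000 → (€844000 − €128000) × 1% × 21/365 = €411.9452
Total = €6891.6164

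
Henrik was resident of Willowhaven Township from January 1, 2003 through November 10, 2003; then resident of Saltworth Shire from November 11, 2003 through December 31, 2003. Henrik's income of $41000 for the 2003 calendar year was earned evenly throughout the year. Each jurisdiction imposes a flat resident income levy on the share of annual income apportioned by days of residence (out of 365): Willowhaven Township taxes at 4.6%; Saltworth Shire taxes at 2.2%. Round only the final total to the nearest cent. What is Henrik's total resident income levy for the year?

Willowhaven Township, January 1 – November 10, 2003: 314 days → $41000 × 4.6% × 314/365 = $1622.4767
Saltworth Shire, November 11 – December 31, 2003: 51 days → $41000 × 2.2% × 51/365 = $126.0329
Total = $1748.5096

$1748.51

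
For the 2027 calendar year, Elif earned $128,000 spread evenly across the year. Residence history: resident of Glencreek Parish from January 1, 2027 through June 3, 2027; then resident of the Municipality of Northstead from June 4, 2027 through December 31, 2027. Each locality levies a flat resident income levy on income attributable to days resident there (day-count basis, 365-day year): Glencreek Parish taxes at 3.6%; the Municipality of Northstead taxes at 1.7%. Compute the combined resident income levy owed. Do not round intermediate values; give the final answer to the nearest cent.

$3,202.10

Glencreek Parish, January 1 – June 3, 2027: 154 days → $128,000 × 3.6% × 154/365 = $1,944.1973
The Municipality of Northstead, June 4 – December 31, 2027: 211 days → $128,000 × 1.7% × 211/365 = $1,257.9068
Total = $3,202.1041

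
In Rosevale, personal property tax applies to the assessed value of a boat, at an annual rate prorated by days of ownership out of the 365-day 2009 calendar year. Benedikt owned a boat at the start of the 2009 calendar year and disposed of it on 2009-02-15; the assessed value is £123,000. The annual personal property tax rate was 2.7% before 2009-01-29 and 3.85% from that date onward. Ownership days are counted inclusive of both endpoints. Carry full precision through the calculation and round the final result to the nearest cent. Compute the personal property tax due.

2009-01-01 to 2009-01-28: 28 days at 2.7% → £123,000 × 2.7% × 28/365 = £254.7616
2009-01-29 to 2009-02-15: 18 days at 3.85% → £123,000 × 3.85% × 18/365 = £233.5315
Total = £488.2932

£488.29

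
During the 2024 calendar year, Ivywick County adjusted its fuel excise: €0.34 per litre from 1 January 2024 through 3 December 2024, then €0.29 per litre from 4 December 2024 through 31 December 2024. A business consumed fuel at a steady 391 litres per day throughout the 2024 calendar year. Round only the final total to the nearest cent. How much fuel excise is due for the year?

1 January – 3 December 2024: 338 days × 391 litres/day = 132,158 litres at €0.34/litre → €44,933.72
4 December – 31 December 2024: 28 days × 391 litres/day = 10,948 litres at €0.29/litre → €3,174.92

€48,108.64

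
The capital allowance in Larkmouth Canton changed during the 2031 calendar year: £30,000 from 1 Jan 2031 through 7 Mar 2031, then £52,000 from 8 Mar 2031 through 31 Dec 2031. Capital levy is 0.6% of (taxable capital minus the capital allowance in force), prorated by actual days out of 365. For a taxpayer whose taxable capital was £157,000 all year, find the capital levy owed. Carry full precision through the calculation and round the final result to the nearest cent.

£653.87

1 Jan – 7 Mar 2031: 66 days, exemption £30,000 → (£157,000 − £30,000) × 0.6% × 66/365 = £137.7863
8 Mar – 31 Dec 2031: 299 days, exemption £52,000 → (£157,000 − £52,000) × 0.6% × 299/365 = £516.0822
Total = £653.8685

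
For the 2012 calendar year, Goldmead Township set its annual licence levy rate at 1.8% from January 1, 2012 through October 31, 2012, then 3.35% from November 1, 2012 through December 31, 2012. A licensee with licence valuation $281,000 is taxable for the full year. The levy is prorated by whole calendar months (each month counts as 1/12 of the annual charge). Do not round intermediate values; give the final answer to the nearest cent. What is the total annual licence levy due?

$5,783.92

January 1 – October 31, 2012: 10 months at 1.8% → $281,000 × 1.8% × 10/12 = $4,215.0000
November 1 – December 31, 2012: 2 months at 3.35% → $281,000 × 3.35% × 2/12 = $1,568.9167
Total = $5,783.9167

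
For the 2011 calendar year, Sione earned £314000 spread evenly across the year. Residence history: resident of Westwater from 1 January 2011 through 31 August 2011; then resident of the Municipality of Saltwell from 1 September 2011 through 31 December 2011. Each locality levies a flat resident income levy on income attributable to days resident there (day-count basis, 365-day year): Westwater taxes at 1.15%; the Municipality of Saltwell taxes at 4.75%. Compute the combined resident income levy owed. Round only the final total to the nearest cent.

£7389.32

Westwater, 1 January – 31 August 2011: 243 days → £314000 × 1.15% × 243/365 = £2404.0356
The Municipality of Saltwell, 1 September – 31 December 2011: 122 days → £314000 × 4.75% × 122/365 = £4985.2877
Total = £7389.3233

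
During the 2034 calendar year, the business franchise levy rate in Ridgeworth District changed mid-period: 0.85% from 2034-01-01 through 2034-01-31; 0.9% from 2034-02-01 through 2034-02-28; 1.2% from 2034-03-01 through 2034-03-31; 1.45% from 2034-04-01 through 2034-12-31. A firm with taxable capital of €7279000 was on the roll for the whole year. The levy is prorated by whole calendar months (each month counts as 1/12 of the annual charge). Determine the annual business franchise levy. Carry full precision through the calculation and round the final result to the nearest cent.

€97053.33

2034-01-01 to 2034-01-31: 1 month at 0.85% → €7279000 × 0.85% × 1/12 = €5155.9583
2034-02-01 to 2034-02-28: 1 month at 0.9% → €7279000 × 0.9% × 1/12 = €5459.2500
2034-03-01 to 2034-03-31: 1 month at 1.2% → €7279000 × 1.2% × 1/12 = €7279.0000
2034-04-01 to 2034-12-31: 9 months at 1.45% → €7279000 × 1.45% × 9/12 = €79159.1250
Total = €97053.3333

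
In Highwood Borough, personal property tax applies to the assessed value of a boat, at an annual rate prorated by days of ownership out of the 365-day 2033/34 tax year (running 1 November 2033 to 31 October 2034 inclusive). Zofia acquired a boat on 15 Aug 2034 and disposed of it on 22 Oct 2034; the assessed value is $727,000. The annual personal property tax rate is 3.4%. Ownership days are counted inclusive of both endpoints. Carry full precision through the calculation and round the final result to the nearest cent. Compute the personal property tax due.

$4,672.72

Days held (15 Aug – 22 Oct 2034): 69 out of 365
Tax = $727,000 × 3.4% × 69/365 = $4,672.7178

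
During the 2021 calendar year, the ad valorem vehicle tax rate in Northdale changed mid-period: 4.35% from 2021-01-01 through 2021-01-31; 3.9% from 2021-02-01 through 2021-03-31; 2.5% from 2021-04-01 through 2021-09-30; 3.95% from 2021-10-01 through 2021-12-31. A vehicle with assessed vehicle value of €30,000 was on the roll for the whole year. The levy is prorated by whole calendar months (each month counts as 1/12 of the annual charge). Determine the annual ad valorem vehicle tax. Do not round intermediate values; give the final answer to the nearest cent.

€975.00

2021-01-01 to 2021-01-31: 1 month at 4.35% → €30,000 × 4.35% × 1/12 = €108.7500
2021-02-01 to 2021-03-31: 2 months at 3.9% → €30,000 × 3.9% × 2/12 = €195.0000
2021-04-01 to 2021-09-30: 6 months at 2.5% → €30,000 × 2.5% × 6/12 = €375.0000
2021-10-01 to 2021-12-31: 3 months at 3.95% → €30,000 × 3.95% × 3/12 = €296.2500
Total = €975.0000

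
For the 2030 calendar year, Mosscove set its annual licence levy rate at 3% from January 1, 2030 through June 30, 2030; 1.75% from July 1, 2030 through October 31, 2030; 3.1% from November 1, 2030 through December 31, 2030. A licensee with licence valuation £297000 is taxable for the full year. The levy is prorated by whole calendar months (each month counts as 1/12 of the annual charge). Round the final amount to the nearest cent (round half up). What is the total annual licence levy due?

January 1 – June 30, 2030: 6 months at 3% → £297000 × 3% × 6/12 = £4455.0000
July 1 – October 31, 2030: 4 months at 1.75% → £297000 × 1.75% × 4/12 = £1732.5000
November 1 – December 31, 2030: 2 months at 3.1% → £297000 × 3.1% × 2/12 = £1534.5000
Total = £7722.0000

£7722.00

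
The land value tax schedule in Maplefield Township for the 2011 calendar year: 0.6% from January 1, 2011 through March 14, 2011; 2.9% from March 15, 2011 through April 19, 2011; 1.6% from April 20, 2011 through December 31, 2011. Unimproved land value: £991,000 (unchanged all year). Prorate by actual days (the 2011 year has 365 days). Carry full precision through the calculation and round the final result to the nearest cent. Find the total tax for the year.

January 1 – March 14, 2011: 73 days at 0.6% → £991,000 × 0.6% × 73/365 = £1,189.2000
March 15 – April 19, 2011: 36 days at 2.9% → £991,000 × 2.9% × 36/365 = £2,834.5315
April 20 – December 31, 2011: 256 days at 1.6% → £991,000 × 1.6% × 256/365 = £11,120.9205
Total = £15,144.6521

£15,144.65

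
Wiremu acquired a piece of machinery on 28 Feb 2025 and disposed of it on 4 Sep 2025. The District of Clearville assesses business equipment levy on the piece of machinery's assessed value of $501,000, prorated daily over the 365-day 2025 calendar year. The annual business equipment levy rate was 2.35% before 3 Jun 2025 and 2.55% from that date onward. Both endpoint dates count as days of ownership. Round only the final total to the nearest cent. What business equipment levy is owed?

$6,354.46

28 Feb – 2 Jun 2025: 95 days at 2.35% → $501,000 × 2.35% × 95/365 = $3,064.3356
3 Jun – 4 Sep 2025: 94 days at 2.55% → $501,000 × 2.55% × 94/365 = $3,290.1288
Total = $6,354.4644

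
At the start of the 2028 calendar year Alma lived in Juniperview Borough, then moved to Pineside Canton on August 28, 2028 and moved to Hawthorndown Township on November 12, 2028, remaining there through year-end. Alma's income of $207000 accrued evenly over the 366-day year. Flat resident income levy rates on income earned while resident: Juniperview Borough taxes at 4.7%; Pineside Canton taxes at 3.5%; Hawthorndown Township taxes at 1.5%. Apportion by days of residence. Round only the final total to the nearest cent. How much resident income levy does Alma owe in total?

Juniperview Borough, January 1 – August 27, 2028: 240 days → $207000 × 4.7% × 240/366 = $6379.6721
Pineside Canton, August 28 – November 11, 2028: 76 days → $207000 × 3.5% × 76/366 = $1504.4262
Hawthorndown Township, November 12 – December 31, 2028: 50 days → $207000 × 1.5% × 50/366 = $424.1803
Total = $8308.2787

$8308.28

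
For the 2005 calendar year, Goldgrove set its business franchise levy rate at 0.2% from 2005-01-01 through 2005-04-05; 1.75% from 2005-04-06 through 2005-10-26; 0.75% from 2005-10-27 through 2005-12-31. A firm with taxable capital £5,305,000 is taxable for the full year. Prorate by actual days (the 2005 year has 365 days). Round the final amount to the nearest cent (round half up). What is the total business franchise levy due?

2005-01-01 to 2005-04-05: 95 days at 0.2% → £5,305,000 × 0.2% × 95/365 = £2,761.5068
2005-04-06 to 2005-10-26: 204 days at 1.75% → £5,305,000 × 1.75% × 204/365 = £51,887.2603
2005-10-27 to 2005-12-31: 66 days at 0.75% → £5,305,000 × 0.75% × 66/365 = £7,194.4521
Total = £61,843.2192

£61,843.22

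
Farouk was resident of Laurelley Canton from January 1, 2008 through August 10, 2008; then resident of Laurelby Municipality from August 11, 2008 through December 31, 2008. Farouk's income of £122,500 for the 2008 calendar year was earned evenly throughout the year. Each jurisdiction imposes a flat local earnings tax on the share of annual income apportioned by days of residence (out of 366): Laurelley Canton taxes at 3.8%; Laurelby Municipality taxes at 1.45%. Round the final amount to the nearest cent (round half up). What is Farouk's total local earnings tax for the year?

£3,530.24

Laurelley Canton, January 1 – August 10, 2008: 223 days → £122,500 × 3.8% × 223/366 = £2,836.2432
Laurelby Municipality, August 11 – December 31, 2008: 143 days → £122,500 × 1.45% × 143/366 = £693.9993
Total = £3,530.2425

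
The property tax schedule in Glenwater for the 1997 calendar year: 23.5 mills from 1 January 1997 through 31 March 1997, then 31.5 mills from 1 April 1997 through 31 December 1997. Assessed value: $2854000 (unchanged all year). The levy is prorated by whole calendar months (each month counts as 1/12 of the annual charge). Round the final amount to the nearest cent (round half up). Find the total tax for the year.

1 January – 31 March 1997: 3 months at 23.5 mills → $2854000 × 2.35% × 3/12 = $16767.2500
1 April – 31 December 1997: 9 months at 31.5 mills → $2854000 × 3.15% × 9/12 = $67425.7500
Total = $84193.0000

$84193.00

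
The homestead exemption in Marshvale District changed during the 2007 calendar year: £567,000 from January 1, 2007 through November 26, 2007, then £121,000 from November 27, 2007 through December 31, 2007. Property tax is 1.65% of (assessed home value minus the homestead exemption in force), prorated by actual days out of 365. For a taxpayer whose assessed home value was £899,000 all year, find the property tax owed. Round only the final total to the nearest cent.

January 1 – November 26, 2007: 330 days, exemption £567,000 → (£899,000 − £567,000) × 1.65% × 330/365 = £4,952.7123
November 27 – December 31, 2007: 35 days, exemption £121,000 → (£899,000 − £121,000) × 1.65% × 35/365 = £1,230.9452
Total = £6,183.6575

£6,183.66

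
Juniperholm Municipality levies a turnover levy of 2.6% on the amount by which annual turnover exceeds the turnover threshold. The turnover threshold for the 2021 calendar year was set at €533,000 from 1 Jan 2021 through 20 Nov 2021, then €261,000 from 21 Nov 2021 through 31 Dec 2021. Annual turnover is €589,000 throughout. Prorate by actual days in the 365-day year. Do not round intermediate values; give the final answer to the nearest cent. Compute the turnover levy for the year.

1 Jan – 20 Nov 2021: 324 days, exemption €533,000 → (€589,000 − €533,000) × 2.6% × 324/365 = €1,292.4493
21 Nov – 31 Dec 2021: 41 days, exemption €261,000 → (€589,000 − €261,000) × 2.6% × 41/365 = €957.9397
Total = €2,250.3890

€2,250.39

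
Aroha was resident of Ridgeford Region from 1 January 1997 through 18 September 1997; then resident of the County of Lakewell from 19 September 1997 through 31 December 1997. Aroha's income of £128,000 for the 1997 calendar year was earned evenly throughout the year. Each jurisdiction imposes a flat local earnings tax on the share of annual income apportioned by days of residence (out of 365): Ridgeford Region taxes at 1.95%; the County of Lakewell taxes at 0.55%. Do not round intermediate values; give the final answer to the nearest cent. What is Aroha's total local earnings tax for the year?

£1,985.40

Ridgeford Region, 1 January – 18 September 1997: 261 days → £128,000 × 1.95% × 261/365 = £1,784.8110
The County of Lakewell, 19 September – 31 December 1997: 104 days → £128,000 × 0.55% × 104/365 = £200.5918
Total = £1,985.4027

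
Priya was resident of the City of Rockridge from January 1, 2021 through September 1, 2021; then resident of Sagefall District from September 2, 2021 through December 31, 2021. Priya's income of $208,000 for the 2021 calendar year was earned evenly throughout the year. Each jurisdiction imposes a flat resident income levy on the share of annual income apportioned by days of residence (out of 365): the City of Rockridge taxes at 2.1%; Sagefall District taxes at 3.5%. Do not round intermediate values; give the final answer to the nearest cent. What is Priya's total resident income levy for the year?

The City of Rockridge, January 1 – September 1, 2021: 244 days → $208,000 × 2.1% × 244/365 = $2,919.9781
Sagefall District, September 2 – December 31, 2021: 121 days → $208,000 × 3.5% × 121/365 = $2,413.3699
Total = $5,333.3479

$5,333.35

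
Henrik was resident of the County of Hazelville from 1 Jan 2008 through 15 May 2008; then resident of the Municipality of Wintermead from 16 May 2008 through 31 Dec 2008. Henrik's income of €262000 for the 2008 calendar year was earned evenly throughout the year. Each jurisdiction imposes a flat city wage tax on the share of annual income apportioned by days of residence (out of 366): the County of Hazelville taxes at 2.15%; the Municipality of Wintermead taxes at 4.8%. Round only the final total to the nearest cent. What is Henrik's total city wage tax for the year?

The County of Hazelville, 1 Jan – 15 May 2008: 136 days → €262000 × 2.15% × 136/366 = €2093.1366
The Municipality of Wintermead, 16 May – 31 Dec 2008: 230 days → €262000 × 4.8% × 230/366 = €7902.9508
Total = €9996.0874

€9996.09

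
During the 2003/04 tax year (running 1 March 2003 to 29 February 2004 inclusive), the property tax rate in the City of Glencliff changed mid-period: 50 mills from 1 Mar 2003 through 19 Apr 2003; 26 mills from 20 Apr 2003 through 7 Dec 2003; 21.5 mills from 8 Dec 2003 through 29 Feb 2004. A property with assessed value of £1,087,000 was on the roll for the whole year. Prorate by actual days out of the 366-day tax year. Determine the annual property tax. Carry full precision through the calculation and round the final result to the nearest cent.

1 Mar – 19 Apr 2003: 50 days at 50 mills → £1,087,000 × 5% × 50/366 = £7,424.8634
20 Apr – 7 Dec 2003: 232 days at 26 mills → £1,087,000 × 2.6% × 232/366 = £17,914.7104
8 Dec 2003 – 29 Feb 2004: 84 days at 21.5 mills → £1,087,000 × 2.15% × 84/366 = £5,363.7213
Total = £30,703.2951

£30,703.30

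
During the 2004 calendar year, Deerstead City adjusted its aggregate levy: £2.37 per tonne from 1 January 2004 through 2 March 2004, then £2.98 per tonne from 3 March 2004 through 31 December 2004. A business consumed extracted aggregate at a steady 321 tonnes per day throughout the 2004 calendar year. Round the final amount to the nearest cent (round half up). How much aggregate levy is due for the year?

1 January – 2 March 2004: 62 days × 321 tonnes/day = 19,902 tonnes at £2.37/tonne → £47,167.74
3 March – 31 December 2004: 304 days × 321 tonnes/day = 97,584 tonnes at £2.98/tonne → £290,800.32

£337,968.06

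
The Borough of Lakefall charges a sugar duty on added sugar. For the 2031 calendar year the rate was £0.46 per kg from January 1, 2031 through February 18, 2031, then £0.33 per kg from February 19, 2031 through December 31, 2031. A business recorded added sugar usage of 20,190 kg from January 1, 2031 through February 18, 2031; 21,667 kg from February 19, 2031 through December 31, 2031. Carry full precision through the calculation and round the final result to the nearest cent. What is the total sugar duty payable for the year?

£16,437.51

January 1 – February 18, 2031: 20,190 kg at £0.46/kg → £9,287.40
February 19 – December 31, 2031: 21,667 kg at £0.33/kg → £7,150.11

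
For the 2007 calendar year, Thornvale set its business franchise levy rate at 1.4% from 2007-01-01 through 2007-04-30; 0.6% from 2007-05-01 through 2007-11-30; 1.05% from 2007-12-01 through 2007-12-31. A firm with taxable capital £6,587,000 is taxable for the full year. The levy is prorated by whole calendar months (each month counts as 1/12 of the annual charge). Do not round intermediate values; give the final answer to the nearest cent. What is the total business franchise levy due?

2007-01-01 to 2007-04-30: 4 months at 1.4% → £6,587,000 × 1.4% × 4/12 = £30,739.3333
2007-05-01 to 2007-11-30: 7 months at 0.6% → £6,587,000 × 0.6% × 7/12 = £23,054.5000
2007-12-01 to 2007-12-31: 1 month at 1.05% → £6,587,000 × 1.05% × 1/12 = £5,763.6250
Total = £59,557.4583

£59,557.46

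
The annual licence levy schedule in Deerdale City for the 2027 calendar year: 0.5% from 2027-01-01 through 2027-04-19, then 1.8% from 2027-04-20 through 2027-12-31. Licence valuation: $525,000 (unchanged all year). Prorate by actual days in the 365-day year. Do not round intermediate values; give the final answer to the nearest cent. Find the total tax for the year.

2027-01-01 to 2027-04-19: 109 days at 0.5% → $525,000 × 0.5% × 109/365 = $783.9041
2027-04-20 to 2027-12-31: 256 days at 1.8% → $525,000 × 1.8% × 256/365 = $6,627.9452
Total = $7,411.8493

$7,411.85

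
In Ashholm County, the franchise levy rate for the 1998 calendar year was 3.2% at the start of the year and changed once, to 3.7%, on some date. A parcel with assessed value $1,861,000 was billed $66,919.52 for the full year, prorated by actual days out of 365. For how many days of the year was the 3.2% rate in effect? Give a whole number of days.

Let d = days at the first rate; then 365 − d days at the second rate.
$1,861,000 × [3.2%·d + 3.7%·(365−d)] / 365 = $66,919.52
Solving gives d = 76, so the new rate took effect on 18 March 1998.

76 days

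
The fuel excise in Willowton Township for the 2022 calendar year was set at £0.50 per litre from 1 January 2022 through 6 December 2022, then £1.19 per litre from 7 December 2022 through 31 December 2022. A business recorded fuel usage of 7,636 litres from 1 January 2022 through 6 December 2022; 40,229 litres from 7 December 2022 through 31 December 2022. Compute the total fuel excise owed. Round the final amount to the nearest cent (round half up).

1 January – 6 December 2022: 7,636 litres at £0.50/litre → £3,818.00
7 December – 31 December 2022: 40,229 litres at £1.19/litre → £47,872.51

£51,690.51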